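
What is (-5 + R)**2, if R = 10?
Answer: 25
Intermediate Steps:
(-5 + R)**2 = (-5 + 10)**2 = 5**2 = 25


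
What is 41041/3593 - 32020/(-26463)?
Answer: 1201115843/95081559 ≈ 12.632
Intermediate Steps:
41041/3593 - 32020/(-26463) = 41041*(1/3593) - 32020*(-1/26463) = 41041/3593 + 32020/26463 = 1201115843/95081559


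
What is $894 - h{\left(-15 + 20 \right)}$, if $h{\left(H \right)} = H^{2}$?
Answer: $869$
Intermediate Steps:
$894 - h{\left(-15 + 20 \right)} = 894 - \left(-15 + 20\right)^{2} = 894 - 5^{2} = 894 - 25 = 869$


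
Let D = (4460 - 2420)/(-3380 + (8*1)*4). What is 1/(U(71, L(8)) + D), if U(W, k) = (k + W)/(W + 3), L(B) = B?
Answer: 20646/9461 ≈ 2.1822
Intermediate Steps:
U(W, k) = (W + k)/(3 + W)
D = -170/279 (D = 2040/(-3380 + 8*4) = 2040/(-3380 + 32) = 2040/(-3348) = 2040*(-1/3348) = -170/279 ≈ -0.60932)
1/(U(71, L(8)) + D) = 1/((71 + 8)/(3 + 71) - 170/279) = 1/(79/74 - 170/279) = 1/(9461/20646) = 20646/9461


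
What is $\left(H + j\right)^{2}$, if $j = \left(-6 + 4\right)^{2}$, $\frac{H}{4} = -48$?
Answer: $35344$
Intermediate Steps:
$H = -192$ ($H = 4 \left(-48\right) = -192$)
$j = 4$ ($j = \left(-2\right)^{2} = 4$)
$\left(H + j\right)^{2} = \left(-192 + 4\right)^{2} = \left(-188\right)^{2} = 35344$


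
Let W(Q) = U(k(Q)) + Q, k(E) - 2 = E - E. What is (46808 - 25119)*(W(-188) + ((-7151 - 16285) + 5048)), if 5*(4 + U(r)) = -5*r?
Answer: -403024998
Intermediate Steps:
k(E) = 2 (k(E) = 2 + (E - E) = 2 + 0 = 2)
U(r) = -4 - r (U(r) = -4 + (-5*r)/5 = -4 - r)
W(Q) = -6 + Q (W(Q) = (-4 - 1*2) + Q = (-4 - 2) + Q = -6 + Q)
(46808 - 25119)*(W(-188) + ((-7151 - 16285) + 5048)) = (46808 - 25119)*((-6 - 188) + ((-7151 - 16285) + 5048)) = 21689*(-194 + (-23436 + 5048)) = 21689*(-194 - 18388) = 21689*(-18582) = -403024998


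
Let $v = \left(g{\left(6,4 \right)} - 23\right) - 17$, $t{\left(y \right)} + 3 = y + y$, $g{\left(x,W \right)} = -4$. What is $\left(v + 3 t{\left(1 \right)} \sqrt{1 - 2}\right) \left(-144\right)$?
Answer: $6336 + 432 i \approx 6336.0 + 432.0 i$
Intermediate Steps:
$t{\left(y \right)} = -3 + 2 y$ ($t{\left(y \right)} = -3 + \left(y + y\right) = -3 + 2 y$)
$v = -44$ ($v = \left(-4 - 23\right) - 17 = -27 - 17 = -44$)
$\left(v + 3 t{\left(1 \right)} \sqrt{1 - 2}\right) \left(-144\right) = \left(-44 + 3 \left(-3 + 2 \cdot 1\right) \sqrt{1 - 2}\right) \left(-144\right) = \left(-44 + 3 \left(-3 + 2\right) \sqrt{-1}\right) \left(-144\right) = \left(-44 + 3 \left(-1\right) i\right) \left(-144\right) = \left(-44 - 3 i\right) \left(-144\right) = 6336 + 432 i$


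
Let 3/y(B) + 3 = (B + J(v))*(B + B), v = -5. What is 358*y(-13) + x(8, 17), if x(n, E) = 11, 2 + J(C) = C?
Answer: 6761/517 ≈ 13.077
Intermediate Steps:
J(C) = -2 + C
y(B) = 3/(-3 + 2*B*(-7 + B)) (y(B) = 3/(-3 + (B + (-2 - 5))*(B + B)) = 3/(-3 + (B - 7)*(2*B)) = 3/(-3 + (-7 + B)*(2*B)) = 3/(-3 + 2*B*(-7 + B)))
358*y(-13) + x(8, 17) = 358*(3/(-3 - 14*(-13) + 2*(-13)²)) + 11 = 358*(3/(-3 + 182 + 2*169)) + 11 = 358*(3/(-3 + 182 + 338)) + 11 = 358*(3/517) + 11 = 1074/517 + 11 = 6761/517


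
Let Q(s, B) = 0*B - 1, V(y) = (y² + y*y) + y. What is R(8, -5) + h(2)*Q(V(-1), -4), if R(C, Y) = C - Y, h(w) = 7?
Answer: 6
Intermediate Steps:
V(y) = y + 2*y² (V(y) = (y² + y²) + y = 2*y² + y = y + 2*y²)
Q(s, B) = -1 (Q(s, B) = 0 - 1 = -1)
R(8, -5) + h(2)*Q(V(-1), -4) = (8 - 1*(-5)) + 7*(-1) = (8 + 5) - 7 = 13 - 7 = 6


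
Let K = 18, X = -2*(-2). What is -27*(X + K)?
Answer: -594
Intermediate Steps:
X = 4
-27*(X + K) = -27*(4 + 18) = -27*22 = -594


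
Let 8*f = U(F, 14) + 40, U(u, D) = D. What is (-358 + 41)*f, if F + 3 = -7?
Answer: -8559/4 ≈ -2139.8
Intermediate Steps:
F = -10 (F = -3 - 7 = -10)
f = 27/4 (f = (14 + 40)/8 = (1/8)*54 = 27/4 ≈ 6.7500)
(-358 + 41)*f = (-358 + 41)*(27/4) = -317*27/4 = -8559/4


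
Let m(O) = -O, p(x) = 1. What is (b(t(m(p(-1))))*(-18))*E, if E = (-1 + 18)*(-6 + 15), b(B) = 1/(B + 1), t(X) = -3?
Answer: 1377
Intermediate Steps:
b(B) = 1/(1 + B)
E = 153 (E = 17*9 = 153)
(b(t(m(p(-1))))*(-18))*E = (-18/(1 - 3))*153 = (-18/(-2))*153 = -½*(-18)*153 = 9*153 = 1377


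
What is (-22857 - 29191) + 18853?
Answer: -33195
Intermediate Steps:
(-22857 - 29191) + 18853 = -52048 + 18853 = -33195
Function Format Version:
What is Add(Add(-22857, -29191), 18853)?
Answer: -33195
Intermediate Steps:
Add(Add(-22857, -29191), 18853) = Add(-52048, 18853) = -33195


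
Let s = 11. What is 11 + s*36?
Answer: 407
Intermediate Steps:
11 + s*36 = 11 + 11*36 = 11 + 396 = 407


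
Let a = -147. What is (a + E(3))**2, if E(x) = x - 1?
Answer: 21025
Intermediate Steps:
E(x) = -1 + x
(a + E(3))**2 = (-147 + (-1 + 3))**2 = (-147 + 2)**2 = (-145)**2 = 21025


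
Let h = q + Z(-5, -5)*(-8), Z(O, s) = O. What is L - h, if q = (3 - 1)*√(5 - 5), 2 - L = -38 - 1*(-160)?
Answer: -160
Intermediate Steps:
L = -120 (L = 2 - (-38 - 1*(-160)) = 2 - (-38 + 160) = 2 - 1*122 = 2 - 122 = -120)
q = 0 (q = 2*√0 = 2*0 = 0)
h = 40 (h = 0 - 5*(-8) = 0 + 40 = 40)
L - h = -120 - 1*40 = -120 - 40 = -160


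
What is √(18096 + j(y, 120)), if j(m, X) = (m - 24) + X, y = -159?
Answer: √18033 ≈ 134.29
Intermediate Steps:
j(m, X) = -24 + X + m (j(m, X) = (-24 + m) + X = -24 + X + m)
√(18096 + j(y, 120)) = √(18096 + (-24 + 120 - 159)) = √(18096 - 63) = √18033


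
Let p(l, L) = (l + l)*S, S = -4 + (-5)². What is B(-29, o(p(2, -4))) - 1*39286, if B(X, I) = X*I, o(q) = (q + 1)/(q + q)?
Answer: -6602513/168 ≈ -39301.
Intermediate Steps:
S = 21 (S = -4 + 25 = 21)
p(l, L) = 42*l (p(l, L) = (l + l)*21 = (2*l)*21 = 42*l)
o(q) = (1 + q)/(2*q) (o(q) = (1 + q)/((2*q)) = (1 + q)*(1/(2*q)) = (1 + q)/(2*q))
B(X, I) = I*X
B(-29, o(p(2, -4))) - 1*39286 = ((1 + 42*2)/(2*((42*2))))*(-29) - 1*39286 = ((½)*(1 + 84)/84)*(-29) - 39286 = ((½)*(1/84)*85)*(-29) - 39286 = (85/168)*(-29) - 39286 = -2465/168 - 39286 = -6602513/168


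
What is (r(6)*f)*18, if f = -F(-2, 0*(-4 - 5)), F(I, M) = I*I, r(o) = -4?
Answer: 288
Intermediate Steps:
F(I, M) = I²
f = -4 (f = -1*(-2)² = -1*4 = -4)
(r(6)*f)*18 = -4*(-4)*18 = 16*18 = 288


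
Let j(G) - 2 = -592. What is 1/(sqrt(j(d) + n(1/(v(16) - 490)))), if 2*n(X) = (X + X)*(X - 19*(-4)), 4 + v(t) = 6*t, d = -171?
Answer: -398*I*sqrt(10387623)/31162869 ≈ -0.041163*I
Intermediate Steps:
j(G) = -590 (j(G) = 2 - 592 = -590)
v(t) = -4 + 6*t
n(X) = X*(76 + X) (n(X) = ((X + X)*(X - 19*(-4)))/2 = ((2*X)*(X + 76))/2 = ((2*X)*(76 + X))/2 = (2*X*(76 + X))/2 = X*(76 + X))
1/(sqrt(j(d) + n(1/(v(16) - 490)))) = 1/(sqrt(-590 + (76 + 1/((-4 + 6*16) - 490))/((-4 + 6*16) - 490))) = 1/(sqrt(-590 + (76 + 1/((-4 + 96) - 490))/((-4 + 96) - 490))) = 1/(sqrt(-590 + (76 + 1/(92 - 490))/(92 - 490))) = 1/(sqrt(-590 + (76 + 1/(-398))/(-398))) = 1/(sqrt(-590 - (76 - 1/398)/398)) = 1/(sqrt(-590 - 1/398*30247/398)) = 1/(sqrt(-590 - 30247/158404)) = 1/(sqrt(-93488607/158404)) = 1/(3*I*sqrt(10387623)/398) = -398*I*sqrt(10387623)/31162869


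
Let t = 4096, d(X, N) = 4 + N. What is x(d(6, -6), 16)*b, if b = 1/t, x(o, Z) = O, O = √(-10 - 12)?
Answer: I*√22/4096 ≈ 0.0011451*I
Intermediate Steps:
O = I*√22 (O = √(-22) = I*√22 ≈ 4.6904*I)
x(o, Z) = I*√22
b = 1/4096 ≈ 0.00024414
x(d(6, -6), 16)*b = (I*√22)*(1/4096) = I*√22/4096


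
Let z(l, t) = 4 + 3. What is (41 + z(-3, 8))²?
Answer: 2304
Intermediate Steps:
z(l, t) = 7
(41 + z(-3, 8))² = (41 + 7)² = 48² = 2304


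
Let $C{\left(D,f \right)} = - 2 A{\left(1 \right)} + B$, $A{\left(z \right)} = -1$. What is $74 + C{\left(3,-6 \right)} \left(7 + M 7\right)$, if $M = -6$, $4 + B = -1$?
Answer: $179$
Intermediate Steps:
$B = -5$ ($B = -4 - 1 = -5$)
$C{\left(D,f \right)} = -3$ ($C{\left(D,f \right)} = \left(-2\right) \left(-1\right) - 5 = 2 - 5 = -3$)
$74 + C{\left(3,-6 \right)} \left(7 + M 7\right) = 74 - 3 \left(7 - 42\right) = 74 - -105 = 74 + 105 = 179$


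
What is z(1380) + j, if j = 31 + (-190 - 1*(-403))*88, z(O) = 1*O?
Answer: 20155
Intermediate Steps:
z(O) = O
j = 18775 (j = 31 + (-190 + 403)*88 = 31 + 213*88 = 31 + 18744 = 18775)
z(1380) + j = 1380 + 18775 = 20155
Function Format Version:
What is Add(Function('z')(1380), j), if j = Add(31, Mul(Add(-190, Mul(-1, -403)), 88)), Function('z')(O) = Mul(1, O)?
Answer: 20155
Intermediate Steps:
Function('z')(O) = O
j = 18775 (j = Add(31, Mul(Add(-190, 403), 88)) = Add(31, Mul(213, 88)) = Add(31, 18744) = 18775)
Add(Function('z')(1380), j) = Add(1380, 18775) = 20155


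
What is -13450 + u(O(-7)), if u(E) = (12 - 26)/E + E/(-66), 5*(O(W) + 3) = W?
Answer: -2218714/165 ≈ -13447.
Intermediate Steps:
O(W) = -3 + W/5
u(E) = -14/E - E/66 (u(E) = -14/E + E*(-1/66) = -14/E - E/66)
-13450 + u(O(-7)) = -13450 + (-14/(-3 + (1/5)*(-7)) - (-3 + (1/5)*(-7))/66) = -13450 + (-14/(-3 - 7/5) - (-3 - 7/5)/66) = -13450 + (-14/(-22/5) - 1/66*(-22/5)) = -13450 + (-14*(-5/22) + 1/15) = -13450 + (35/11 + 1/15) = -13450 + 536/165 = -2218714/165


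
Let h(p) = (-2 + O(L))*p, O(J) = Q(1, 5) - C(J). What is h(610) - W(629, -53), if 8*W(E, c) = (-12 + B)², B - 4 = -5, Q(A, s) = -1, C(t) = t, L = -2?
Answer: -5049/8 ≈ -631.13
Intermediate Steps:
B = -1 (B = 4 - 5 = -1)
O(J) = -1 - J
h(p) = -p (h(p) = (-2 + (-1 - 1*(-2)))*p = (-2 + (-1 + 2))*p = (-2 + 1)*p = -p)
W(E, c) = 169/8 (W(E, c) = (-12 - 1)²/8 = (⅛)*(-13)² = (⅛)*169 = 169/8)
h(610) - W(629, -53) = -1*610 - 1*169/8 = -610 - 169/8 = -5049/8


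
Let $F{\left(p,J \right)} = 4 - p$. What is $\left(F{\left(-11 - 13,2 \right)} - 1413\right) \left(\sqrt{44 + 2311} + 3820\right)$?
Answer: $-5290700 - 1385 \sqrt{2355} \approx -5.3579 \cdot 10^{6}$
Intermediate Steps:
$\left(F{\left(-11 - 13,2 \right)} - 1413\right) \left(\sqrt{44 + 2311} + 3820\right) = \left(\left(4 - \left(-11 - 13\right)\right) - 1413\right) \left(\sqrt{44 + 2311} + 3820\right) = \left(\left(4 - -24\right) - 1413\right) \left(\sqrt{2355} + 3820\right) = \left(\left(4 + 24\right) - 1413\right) \left(3820 + \sqrt{2355}\right) = \left(28 - 1413\right) \left(3820 + \sqrt{2355}\right) = - 1385 \left(3820 + \sqrt{2355}\right) = -5290700 - 1385 \sqrt{2355}$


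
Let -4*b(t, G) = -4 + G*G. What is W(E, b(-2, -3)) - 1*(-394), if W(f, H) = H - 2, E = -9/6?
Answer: 1563/4 ≈ 390.75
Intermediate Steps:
E = -3/2 (E = -9/6 = -3*½ = -3/2 ≈ -1.5000)
b(t, G) = 1 - G²/4 (b(t, G) = -(-4 + G*G)/4 = -(-4 + G²)/4 = 1 - G²/4)
W(f, H) = -2 + H
W(E, b(-2, -3)) - 1*(-394) = (-2 + (1 - ¼*(-3)²)) - 1*(-394) = (-2 + (1 - ¼*9)) + 394 = (-2 + (1 - 9/4)) + 394 = (-2 - 5/4) + 394 = -13/4 + 394 = 1563/4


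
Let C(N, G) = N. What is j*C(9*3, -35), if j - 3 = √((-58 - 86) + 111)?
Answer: 81 + 27*I*√33 ≈ 81.0 + 155.1*I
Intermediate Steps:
j = 3 + I*√33 (j = 3 + √((-58 - 86) + 111) = 3 + √(-144 + 111) = 3 + √(-33) = 3 + I*√33 ≈ 3.0 + 5.7446*I)
j*C(9*3, -35) = (3 + I*√33)*(9*3) = (3 + I*√33)*27 = 81 + 27*I*√33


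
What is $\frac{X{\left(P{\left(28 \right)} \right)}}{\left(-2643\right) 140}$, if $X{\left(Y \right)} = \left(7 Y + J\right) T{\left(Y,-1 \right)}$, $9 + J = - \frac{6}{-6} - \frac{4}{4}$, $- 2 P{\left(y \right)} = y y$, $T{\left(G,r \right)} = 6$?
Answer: $\frac{2753}{61670} \approx 0.044641$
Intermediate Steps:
$P{\left(y \right)} = - \frac{y^{2}}{2}$ ($P{\left(y \right)} = - \frac{y y}{2} = - \frac{y^{2}}{2}$)
$J = -9$ ($J = -9 - \left(1 - 1\right) = -9 - 0 = -9 + \left(1 - 1\right) = -9 + 0 = -9$)
$X{\left(Y \right)} = -54 + 42 Y$ ($X{\left(Y \right)} = \left(7 Y - 9\right) 6 = \left(-9 + 7 Y\right) 6 = -54 + 42 Y$)
$\frac{X{\left(P{\left(28 \right)} \right)}}{\left(-2643\right) 140} = \frac{-54 + 42 \left(- \frac{28^{2}}{2}\right)}{\left(-2643\right) 140} = \frac{-54 + 42 \left(\left(- \frac{1}{2}\right) 784\right)}{-370020} = \left(-54 + 42 \left(-392\right)\right) \left(- \frac{1}{370020}\right) = \left(-54 - 16464\right) \left(- \frac{1}{370020}\right) = \left(-16518\right) \left(- \frac{1}{370020}\right) = \frac{2753}{61670}$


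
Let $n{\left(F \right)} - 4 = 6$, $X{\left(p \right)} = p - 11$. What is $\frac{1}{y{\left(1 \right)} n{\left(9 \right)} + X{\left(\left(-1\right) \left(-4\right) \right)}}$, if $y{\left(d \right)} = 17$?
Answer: $\frac{1}{163} \approx 0.006135$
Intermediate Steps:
$X{\left(p \right)} = -11 + p$ ($X{\left(p \right)} = p - 11 = -11 + p$)
$n{\left(F \right)} = 10$ ($n{\left(F \right)} = 4 + 6 = 10$)
$\frac{1}{y{\left(1 \right)} n{\left(9 \right)} + X{\left(\left(-1\right) \left(-4\right) \right)}} = \frac{1}{17 \cdot 10 - 7} = \frac{1}{170 + \left(-11 + 4\right)} = \frac{1}{170 - 7} = \frac{1}{163}$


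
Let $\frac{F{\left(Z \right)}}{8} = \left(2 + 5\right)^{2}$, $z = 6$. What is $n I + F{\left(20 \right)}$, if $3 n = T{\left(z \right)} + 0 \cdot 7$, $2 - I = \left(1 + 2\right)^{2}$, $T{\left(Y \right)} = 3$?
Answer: $385$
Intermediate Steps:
$I = -7$ ($I = 2 - \left(1 + 2\right)^{2} = 2 - 3^{2} = 2 - 9 = -7$)
$n = 1$ ($n = \frac{3 + 0 \cdot 7}{3} = \frac{3 + 0}{3} = \frac{1}{3} \cdot 3 = 1$)
$F{\left(Z \right)} = 392$ ($F{\left(Z \right)} = 8 \left(2 + 5\right)^{2} = 8 \cdot 7^{2} = 8 \cdot 49 = 392$)
$n I + F{\left(20 \right)} = 1 \left(-7\right) + 392 = -7 + 392 = 385$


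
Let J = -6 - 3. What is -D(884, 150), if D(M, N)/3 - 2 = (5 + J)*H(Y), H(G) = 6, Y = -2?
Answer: 66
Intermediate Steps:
J = -9
D(M, N) = -66 (D(M, N) = 6 + 3*((5 - 9)*6) = 6 + 3*(-4*6) = 6 + 3*(-24) = 6 - 72 = -66)
-D(884, 150) = -1*(-66) = 66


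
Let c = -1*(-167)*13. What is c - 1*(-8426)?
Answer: 10597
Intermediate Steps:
c = 2171 (c = 167*13 = 2171)
c - 1*(-8426) = 2171 - 1*(-8426) = 2171 + 8426 = 10597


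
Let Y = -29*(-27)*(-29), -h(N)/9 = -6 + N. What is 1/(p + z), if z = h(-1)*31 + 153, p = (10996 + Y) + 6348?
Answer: -1/3257 ≈ -0.00030703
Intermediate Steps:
h(N) = 54 - 9*N (h(N) = -9*(-6 + N) = 54 - 9*N)
Y = -22707 (Y = 783*(-29) = -22707)
p = -5363 (p = (10996 - 22707) + 6348 = -11711 + 6348 = -5363)
z = 2106 (z = (54 - 9*(-1))*31 + 153 = (54 + 9)*31 + 153 = 63*31 + 153 = 1953 + 153 = 2106)
1/(p + z) = 1/(-5363 + 2106) = 1/(-3257) = -1/3257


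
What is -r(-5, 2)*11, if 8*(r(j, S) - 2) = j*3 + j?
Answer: 11/2 ≈ 5.5000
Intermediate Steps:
r(j, S) = 2 + j/2 (r(j, S) = 2 + (j*3 + j)/8 = 2 + (3*j + j)/8 = 2 + (4*j)/8 = 2 + j/2)
-r(-5, 2)*11 = -(2 + (½)*(-5))*11 = -(2 - 5/2)*11 = -1*(-½)*11 = (½)*11 = 11/2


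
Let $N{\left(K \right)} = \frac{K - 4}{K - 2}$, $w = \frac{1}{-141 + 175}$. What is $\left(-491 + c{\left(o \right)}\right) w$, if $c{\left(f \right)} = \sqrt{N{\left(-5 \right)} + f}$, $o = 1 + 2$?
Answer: $- \frac{491}{34} + \frac{\sqrt{210}}{238} \approx -14.38$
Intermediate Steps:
$o = 3$
$w = \frac{1}{34} \approx 0.029412$
$N{\left(K \right)} = \frac{-4 + K}{-2 + K}$
$c{\left(f \right)} = \sqrt{\frac{9}{7} + f}$ ($c{\left(f \right)} = \sqrt{\frac{-4 - 5}{-2 - 5} + f} = \sqrt{\frac{1}{-7} \left(-9\right) + f} = \sqrt{\left(- \frac{1}{7}\right) \left(-9\right) + f} = \sqrt{\frac{9}{7} + f}$)
$\left(-491 + c{\left(o \right)}\right) w = \left(-491 + \frac{\sqrt{63 + 49 \cdot 3}}{7}\right) \frac{1}{34} = \left(-491 + \frac{\sqrt{63 + 147}}{7}\right) \frac{1}{34} = \left(-491 + \frac{\sqrt{210}}{7}\right) \frac{1}{34} = - \frac{491}{34} + \frac{\sqrt{210}}{238}$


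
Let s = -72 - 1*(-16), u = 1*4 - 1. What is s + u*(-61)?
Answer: -239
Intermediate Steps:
u = 3 (u = 4 - 1 = 3)
s = -56 (s = -72 + 16 = -56)
s + u*(-61) = -56 + 3*(-61) = -56 - 183 = -239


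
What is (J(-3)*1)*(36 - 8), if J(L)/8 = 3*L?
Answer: -2016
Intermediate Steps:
J(L) = 24*L (J(L) = 8*(3*L) = 24*L)
(J(-3)*1)*(36 - 8) = ((24*(-3))*1)*(36 - 8) = -72*1*28 = -72*28 = -2016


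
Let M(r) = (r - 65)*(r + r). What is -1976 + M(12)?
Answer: -3248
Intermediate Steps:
M(r) = 2*r*(-65 + r) (M(r) = (-65 + r)*(2*r) = 2*r*(-65 + r))
-1976 + M(12) = -1976 + 2*12*(-65 + 12) = -1976 + 2*12*(-53) = -1976 - 1272 = -3248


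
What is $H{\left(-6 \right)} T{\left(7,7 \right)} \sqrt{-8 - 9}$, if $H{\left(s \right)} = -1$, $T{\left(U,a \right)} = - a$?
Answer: $7 i \sqrt{17} \approx 28.862 i$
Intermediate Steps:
$H{\left(-6 \right)} T{\left(7,7 \right)} \sqrt{-8 - 9} = - \left(-1\right) 7 \sqrt{-8 - 9} = \left(-1\right) \left(-7\right) \sqrt{-17} = 7 i \sqrt{17}$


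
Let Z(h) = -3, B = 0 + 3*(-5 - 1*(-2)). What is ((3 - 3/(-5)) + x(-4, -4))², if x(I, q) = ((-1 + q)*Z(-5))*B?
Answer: 431649/25 ≈ 17266.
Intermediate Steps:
B = -9 (B = 0 + 3*(-5 + 2) = 0 + 3*(-3) = 0 - 9 = -9)
x(I, q) = -27 + 27*q (x(I, q) = ((-1 + q)*(-3))*(-9) = (3 - 3*q)*(-9) = -27 + 27*q)
((3 - 3/(-5)) + x(-4, -4))² = ((3 - 3/(-5)) + (-27 + 27*(-4)))² = ((3 - 3*(-1)/5) + (-27 - 108))² = ((3 - 3*(-⅕)) - 135)² = ((3 + ⅗) - 135)² = (18/5 - 135)² = (-657/5)² = 431649/25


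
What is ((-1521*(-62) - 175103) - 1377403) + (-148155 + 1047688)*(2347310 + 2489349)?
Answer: 4350732922043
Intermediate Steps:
((-1521*(-62) - 175103) - 1377403) + (-148155 + 1047688)*(2347310 + 2489349) = ((94302 - 175103) - 1377403) + 899533*4836659 = (-80801 - 1377403) + 4350734380247 = -1458204 + 4350734380247 = 4350732922043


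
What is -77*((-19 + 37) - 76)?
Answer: 4466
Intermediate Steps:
-77*((-19 + 37) - 76) = -77*(18 - 76) = -77*(-58) = 4466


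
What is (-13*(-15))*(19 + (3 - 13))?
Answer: 1755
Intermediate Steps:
(-13*(-15))*(19 + (3 - 13)) = 195*(19 - 10) = 195*9 = 1755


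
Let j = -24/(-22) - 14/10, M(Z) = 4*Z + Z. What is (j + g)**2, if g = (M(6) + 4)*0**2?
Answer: 289/3025 ≈ 0.095537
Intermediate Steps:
M(Z) = 5*Z
j = -17/55 (j = -24*(-1/22) - 14*1/10 = 12/11 - 7/5 = -17/55 ≈ -0.30909)
g = 0 (g = (5*6 + 4)*0**2 = (30 + 4)*0 = 34*0 = 0)
(j + g)**2 = (-17/55 + 0)**2 = (-17/55)**2 = 289/3025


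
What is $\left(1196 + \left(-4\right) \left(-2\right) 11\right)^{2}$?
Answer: $1648656$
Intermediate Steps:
$\left(1196 + \left(-4\right) \left(-2\right) 11\right)^{2} = \left(1196 + 8 \cdot 11\right)^{2} = \left(1196 + 88\right)^{2} = 1284^{2} = 1648656$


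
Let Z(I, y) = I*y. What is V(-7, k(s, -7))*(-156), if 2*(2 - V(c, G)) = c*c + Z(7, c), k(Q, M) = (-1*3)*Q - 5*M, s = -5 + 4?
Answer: -312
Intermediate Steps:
s = -1
k(Q, M) = -5*M - 3*Q (k(Q, M) = -3*Q - 5*M = -5*M - 3*Q)
V(c, G) = 2 - 7*c/2 - c**2/2 (V(c, G) = 2 - (c*c + 7*c)/2 = 2 - (c**2 + 7*c)/2 = 2 + (-7*c/2 - c**2/2) = 2 - 7*c/2 - c**2/2)
V(-7, k(s, -7))*(-156) = (2 - 7/2*(-7) - 1/2*(-7)**2)*(-156) = (2 + 49/2 - 1/2*49)*(-156) = (2 + 49/2 - 49/2)*(-156) = 2*(-156) = -312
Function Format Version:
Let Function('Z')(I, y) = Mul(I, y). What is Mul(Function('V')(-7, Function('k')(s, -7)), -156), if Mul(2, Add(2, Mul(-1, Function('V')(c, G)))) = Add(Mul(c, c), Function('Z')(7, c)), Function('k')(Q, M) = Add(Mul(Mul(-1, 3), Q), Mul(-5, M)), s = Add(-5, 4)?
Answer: -312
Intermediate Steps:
s = -1
Function('k')(Q, M) = Add(Mul(-5, M), Mul(-3, Q)) (Function('k')(Q, M) = Add(Mul(-3, Q), Mul(-5, M)) = Add(Mul(-5, M), Mul(-3, Q)))
Function('V')(c, G) = Add(2, Mul(Rational(-7, 2), c), Mul(Rational(-1, 2), Pow(c, 2))) (Function('V')(c, G) = Add(2, Mul(Rational(-1, 2), Add(Mul(c, c), Mul(7, c)))) = Add(2, Mul(Rational(-1, 2), Add(Pow(c, 2), Mul(7, c)))) = Add(2, Add(Mul(Rational(-7, 2), c), Mul(Rational(-1, 2), Pow(c, 2)))) = Add(2, Mul(Rational(-7, 2), c), Mul(Rational(-1, 2), Pow(c, 2))))
Mul(Function('V')(-7, Function('k')(s, -7)), -156) = Mul(Add(2, Mul(Rational(-7, 2), -7), Mul(Rational(-1, 2), Pow(-7, 2))), -156) = Mul(Add(2, Rational(49, 2), Mul(Rational(-1, 2), 49)), -156) = Mul(Add(2, Rational(49, 2), Rational(-49, 2)), -156) = Mul(2, -156) = -312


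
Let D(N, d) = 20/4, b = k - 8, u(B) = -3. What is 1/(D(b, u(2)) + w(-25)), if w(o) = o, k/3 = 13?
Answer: -1/20 ≈ -0.050000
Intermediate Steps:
k = 39 (k = 3*13 = 39)
b = 31 (b = 39 - 8 = 31)
D(N, d) = 5 (D(N, d) = 20*(¼) = 5)
1/(D(b, u(2)) + w(-25)) = 1/(5 - 25) = 1/(-20) = -1/20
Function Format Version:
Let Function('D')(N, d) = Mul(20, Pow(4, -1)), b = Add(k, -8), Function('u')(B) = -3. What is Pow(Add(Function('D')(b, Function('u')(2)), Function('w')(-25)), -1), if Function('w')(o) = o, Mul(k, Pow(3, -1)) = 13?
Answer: Rational(-1, 20) ≈ -0.050000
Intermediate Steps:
k = 39 (k = Mul(3, 13) = 39)
b = 31 (b = Add(39, -8) = 31)
Function('D')(N, d) = 5 (Function('D')(N, d) = Mul(20, Rational(1, 4)) = 5)
Pow(Add(Function('D')(b, Function('u')(2)), Function('w')(-25)), -1) = Pow(Add(5, -25), -1) = Pow(-20, -1) = Rational(-1, 20)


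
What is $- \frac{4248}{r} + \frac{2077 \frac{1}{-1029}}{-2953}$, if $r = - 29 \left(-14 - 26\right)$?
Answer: $- \frac{1613215082}{440602365} \approx -3.6614$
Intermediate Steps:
$r = 1160$ ($r = \left(-29\right) \left(-40\right) = 1160$)
$- \frac{4248}{r} + \frac{2077 \frac{1}{-1029}}{-2953} = - \frac{4248}{1160} + \frac{2077 \frac{1}{-1029}}{-2953} = \left(-4248\right) \frac{1}{1160} + 2077 \left(- \frac{1}{1029}\right) \left(- \frac{1}{2953}\right) = - \frac{531}{145} - - \frac{2077}{3038637} = - \frac{531}{145} + \frac{2077}{3038637} = - \frac{1613215082}{440602365}$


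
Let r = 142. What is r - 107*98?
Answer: -10344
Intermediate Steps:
r - 107*98 = 142 - 107*98 = 142 - 10486 = -10344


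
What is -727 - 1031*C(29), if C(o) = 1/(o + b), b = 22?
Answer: -38108/51 ≈ -747.22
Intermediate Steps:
C(o) = 1/(22 + o) (C(o) = 1/(o + 22) = 1/(22 + o))
-727 - 1031*C(29) = -727 - 1031/(22 + 29) = -727 - 1031/51 = -38108/51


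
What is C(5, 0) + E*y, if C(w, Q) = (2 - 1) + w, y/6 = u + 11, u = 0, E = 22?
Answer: 1458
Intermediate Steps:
y = 66 (y = 6*(0 + 11) = 6*11 = 66)
C(w, Q) = 1 + w
C(5, 0) + E*y = (1 + 5) + 22*66 = 6 + 1452 = 1458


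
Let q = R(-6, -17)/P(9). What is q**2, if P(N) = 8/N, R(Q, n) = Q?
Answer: 729/16 ≈ 45.563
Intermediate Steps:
q = -27/4 (q = -6/(8/9) = -6/(8*(1/9)) = -6/8/9 = -6*9/8 = -27/4 ≈ -6.7500)
q**2 = (-27/4)**2 = 729/16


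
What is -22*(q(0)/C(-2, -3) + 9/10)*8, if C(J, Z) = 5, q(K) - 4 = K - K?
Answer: -1496/5 ≈ -299.20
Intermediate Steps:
q(K) = 4 (q(K) = 4 + (K - K) = 4 + 0 = 4)
-22*(q(0)/C(-2, -3) + 9/10)*8 = -22*(4/5 + 9/10)*8 = -22*(4*(⅕) + 9*(⅒))*8 = -22*(⅘ + 9/10)*8 = -22*17/10*8 = -187/5*8 = -1496/5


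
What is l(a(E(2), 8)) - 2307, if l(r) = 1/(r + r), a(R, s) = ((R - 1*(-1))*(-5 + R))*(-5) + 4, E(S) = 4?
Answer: -133805/58 ≈ -2307.0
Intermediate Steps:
a(R, s) = 4 - 5*(1 + R)*(-5 + R) (a(R, s) = ((R + 1)*(-5 + R))*(-5) + 4 = ((1 + R)*(-5 + R))*(-5) + 4 = -5*(1 + R)*(-5 + R) + 4 = 4 - 5*(1 + R)*(-5 + R))
l(r) = 1/(2*r)
l(a(E(2), 8)) - 2307 = 1/(2*(29 - 5*4² + 20*4)) - 2307 = 1/(2*(29 - 5*16 + 80)) - 2307 = 1/(2*(29 - 80 + 80)) - 2307 = (½)/29 - 2307 = (½)*(1/29) - 2307 = 1/58 - 2307 = -133805/58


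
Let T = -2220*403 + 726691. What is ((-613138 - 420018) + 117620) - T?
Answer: -747567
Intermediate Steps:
T = -167969 (T = -894660 + 726691 = -167969)
((-613138 - 420018) + 117620) - T = ((-613138 - 420018) + 117620) - 1*(-167969) = (-1033156 + 117620) + 167969 = -915536 + 167969 = -747567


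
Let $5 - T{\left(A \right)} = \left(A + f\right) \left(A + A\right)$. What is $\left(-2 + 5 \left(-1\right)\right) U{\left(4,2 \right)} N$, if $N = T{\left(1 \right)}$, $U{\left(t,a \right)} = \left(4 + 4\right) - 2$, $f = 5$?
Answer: $294$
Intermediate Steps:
$U{\left(t,a \right)} = 6$ ($U{\left(t,a \right)} = 8 - 2 = 6$)
$T{\left(A \right)} = 5 - 2 A \left(5 + A\right)$ ($T{\left(A \right)} = 5 - \left(A + 5\right) \left(A + A\right) = 5 - \left(5 + A\right) 2 A = 5 - 2 A \left(5 + A\right)$)
$N = -7$ ($N = 5 - 10 - 2 \cdot 1^{2} = 5 - 10 - 2 = -7$)
$\left(-2 + 5 \left(-1\right)\right) U{\left(4,2 \right)} N = \left(-2 + 5 \left(-1\right)\right) 6 \left(-7\right) = \left(-2 - 5\right) 6 \left(-7\right) = \left(-7\right) 6 \left(-7\right) = \left(-42\right) \left(-7\right) = 294$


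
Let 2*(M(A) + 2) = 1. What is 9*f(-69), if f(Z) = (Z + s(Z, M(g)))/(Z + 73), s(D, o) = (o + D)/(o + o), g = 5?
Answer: -819/8 ≈ -102.38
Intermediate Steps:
M(A) = -3/2 (M(A) = -2 + (1/2)*1 = -2 + 1/2 = -3/2)
s(D, o) = (D + o)/(2*o) (s(D, o) = (D + o)/((2*o)) = (D + o)*(1/(2*o)) = (D + o)/(2*o))
f(Z) = (1/2 + 2*Z/3)/(73 + Z) (f(Z) = (Z + (Z - 3/2)/(2*(-3/2)))/(Z + 73) = (Z + (1/2)*(-2/3)*(-3/2 + Z))/(73 + Z) = (Z + (1/2 - Z/3))/(73 + Z) = (1/2 + 2*Z/3)/(73 + Z))
9*f(-69) = 9*((3 + 4*(-69))/(6*(73 - 69))) = 9*((1/6)*(3 - 276)/4) = 9*((1/6)*(1/4)*(-273)) = 9*(-91/8) = -819/8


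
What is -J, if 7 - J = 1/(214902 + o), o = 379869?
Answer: -4163396/594771 ≈ -7.0000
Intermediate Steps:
J = 4163396/594771 (J = 7 - 1/(214902 + 379869) = 7 - 1/594771 = 4163396/594771 ≈ 7.0000)
-J = -1*4163396/594771 = -4163396/594771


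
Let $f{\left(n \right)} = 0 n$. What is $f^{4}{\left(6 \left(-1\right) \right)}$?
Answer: $0$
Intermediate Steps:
$f{\left(n \right)} = 0$
$f^{4}{\left(6 \left(-1\right) \right)} = 0^{4} = 0$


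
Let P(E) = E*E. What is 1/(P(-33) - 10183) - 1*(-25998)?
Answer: 236425811/9094 ≈ 25998.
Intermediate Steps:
P(E) = E²
1/(P(-33) - 10183) - 1*(-25998) = 1/((-33)² - 10183) - 1*(-25998) = 1/(1089 - 10183) + 25998 = 1/(-9094) + 25998 = -1/9094 + 25998 = 236425811/9094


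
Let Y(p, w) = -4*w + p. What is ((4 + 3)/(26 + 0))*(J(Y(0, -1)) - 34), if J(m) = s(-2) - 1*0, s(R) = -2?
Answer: -126/13 ≈ -9.6923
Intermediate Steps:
Y(p, w) = p - 4*w
J(m) = -2 (J(m) = -2 - 1*0 = -2 + 0 = -2)
((4 + 3)/(26 + 0))*(J(Y(0, -1)) - 34) = ((4 + 3)/(26 + 0))*(-2 - 34) = (7/26)*(-36) = -126/13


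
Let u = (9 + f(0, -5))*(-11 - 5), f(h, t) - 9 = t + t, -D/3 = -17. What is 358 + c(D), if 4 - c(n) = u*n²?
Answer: 333290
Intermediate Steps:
D = 51 (D = -3*(-17) = 51)
f(h, t) = 9 + 2*t (f(h, t) = 9 + (t + t) = 9 + 2*t)
u = -128 (u = (9 + (9 + 2*(-5)))*(-11 - 5) = (9 + (9 - 10))*(-16) = (9 - 1)*(-16) = 8*(-16) = -128)
c(n) = 4 + 128*n² (c(n) = 4 - (-128)*n² = 4 + 128*n²)
358 + c(D) = 358 + (4 + 128*51²) = 358 + (4 + 128*2601) = 358 + (4 + 332928) = 358 + 332932 = 333290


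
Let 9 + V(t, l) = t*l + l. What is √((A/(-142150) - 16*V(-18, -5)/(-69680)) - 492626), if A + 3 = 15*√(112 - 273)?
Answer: √(-302069824641113801142 - 64704490890*I*√161)/24762530 ≈ 9.5383e-7 - 701.87*I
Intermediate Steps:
A = -3 + 15*I*√161 (A = -3 + 15*√(112 - 273) = -3 + 15*√(-161) = -3 + 15*(I*√161) = -3 + 15*I*√161 ≈ -3.0 + 190.33*I)
V(t, l) = -9 + l + l*t (V(t, l) = -9 + (t*l + l) = -9 + (l*t + l) = -9 + (l + l*t) = -9 + l + l*t)
√((A/(-142150) - 16*V(-18, -5)/(-69680)) - 492626) = √(((-3 + 15*I*√161)/(-142150) - 16*(-9 - 5 - 5*(-18))/(-69680)) - 492626) = √(((-3 + 15*I*√161)*(-1/142150) - 16*(-9 - 5 + 90)*(-1/69680)) - 492626) = √(((3/142150 - 3*I*√161/28430) - 16*76*(-1/69680)) - 492626) = √(((3/142150 - 3*I*√161/28430) - 1216*(-1/69680)) - 492626) = √(((3/142150 - 3*I*√161/28430) + 76/4355) - 492626) = √((2163293/123812650 - 3*I*√161/28430) - 492626) = √(-60993328355607/123812650 - 3*I*√161/28430)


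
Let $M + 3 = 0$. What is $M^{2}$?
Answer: $9$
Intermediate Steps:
$M = -3$ ($M = -3 + 0 = -3$)
$M^{2} = \left(-3\right)^{2} = 9$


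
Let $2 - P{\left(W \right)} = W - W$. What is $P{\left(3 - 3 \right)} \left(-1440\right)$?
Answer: $-2880$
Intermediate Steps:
$P{\left(W \right)} = 2$ ($P{\left(W \right)} = 2 - \left(W - W\right) = 2 - 0 = 2 + 0 = 2$)
$P{\left(3 - 3 \right)} \left(-1440\right) = 2 \left(-1440\right) = -2880$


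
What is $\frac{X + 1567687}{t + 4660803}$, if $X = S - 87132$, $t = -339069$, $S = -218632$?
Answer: $\frac{420641}{1440578} \approx 0.29199$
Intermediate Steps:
$X = -305764$ ($X = -218632 - 87132 = -305764$)
$\frac{X + 1567687}{t + 4660803} = \frac{-305764 + 1567687}{-339069 + 4660803} = \frac{1261923}{4321734} = 1261923 \cdot \frac{1}{4321734} = \frac{420641}{1440578}$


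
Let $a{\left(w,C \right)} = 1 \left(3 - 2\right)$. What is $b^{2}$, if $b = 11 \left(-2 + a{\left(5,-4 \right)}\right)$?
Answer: $121$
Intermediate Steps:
$a{\left(w,C \right)} = 1$ ($a{\left(w,C \right)} = 1 \cdot 1 = 1$)
$b = -11$ ($b = 11 \left(-2 + 1\right) = 11 \left(-1\right) = -11$)
$b^{2} = \left(-11\right)^{2} = 121$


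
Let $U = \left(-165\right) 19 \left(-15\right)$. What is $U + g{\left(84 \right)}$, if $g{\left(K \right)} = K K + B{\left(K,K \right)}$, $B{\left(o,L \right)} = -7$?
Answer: $54074$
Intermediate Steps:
$g{\left(K \right)} = -7 + K^{2}$ ($g{\left(K \right)} = K K - 7 = K^{2} - 7 = -7 + K^{2}$)
$U = 47025$ ($U = \left(-3135\right) \left(-15\right) = 47025$)
$U + g{\left(84 \right)} = 47025 - \left(7 - 84^{2}\right) = 47025 + \left(-7 + 7056\right) = 47025 + 7049 = 54074$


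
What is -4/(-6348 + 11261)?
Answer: -4/4913 ≈ -0.00081417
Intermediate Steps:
-4/(-6348 + 11261) = -4/4913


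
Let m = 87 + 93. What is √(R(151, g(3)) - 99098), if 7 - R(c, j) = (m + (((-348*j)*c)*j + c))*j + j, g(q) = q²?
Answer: √38205413 ≈ 6181.1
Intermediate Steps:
m = 180
R(c, j) = 7 - j - j*(180 + c - 348*c*j²) (R(c, j) = 7 - ((180 + (((-348*j)*c)*j + c))*j + j) = 7 - ((180 + ((-348*c*j)*j + c))*j + j) = 7 - ((180 + (-348*c*j² + c))*j + j) = 7 - ((180 + (c - 348*c*j²))*j + j) = 7 - ((180 + c - 348*c*j²)*j + j) = 7 - (j*(180 + c - 348*c*j²) + j) = 7 - (j + j*(180 + c - 348*c*j²)) = 7 + (-j - j*(180 + c - 348*c*j²)) = 7 - j - j*(180 + c - 348*c*j²))
√(R(151, g(3)) - 99098) = √((7 - 181*3² - 1*151*3² + 348*151*(3²)³) - 99098) = √((7 - 181*9 - 1*151*9 + 348*151*9³) - 99098) = √((7 - 1629 - 1359 + 348*151*729) - 99098) = √((7 - 1629 - 1359 + 38307492) - 99098) = √(38304511 - 99098) = √38205413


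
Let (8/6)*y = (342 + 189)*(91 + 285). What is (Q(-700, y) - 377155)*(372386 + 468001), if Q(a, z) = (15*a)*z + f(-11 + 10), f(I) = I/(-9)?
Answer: -3964949618047826/3 ≈ -1.3216e+15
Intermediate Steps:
y = 149742 (y = 3*((342 + 189)*(91 + 285))/4 = 3*(531*376)/4 = (3/4)*199656 = 149742)
f(I) = -I/9 (f(I) = I*(-1/9) = -I/9)
Q(a, z) = 1/9 + 15*a*z (Q(a, z) = (15*a)*z - (-11 + 10)/9 = 15*a*z - 1/9*(-1) = 15*a*z + 1/9 = 1/9 + 15*a*z)
(Q(-700, y) - 377155)*(372386 + 468001) = ((1/9 + 15*(-700)*149742) - 377155)*(372386 + 468001) = ((1/9 - 1572291000) - 377155)*840387 = (-14150618999/9 - 377155)*840387 = -14154013394/9*840387 = -3964949618047826/3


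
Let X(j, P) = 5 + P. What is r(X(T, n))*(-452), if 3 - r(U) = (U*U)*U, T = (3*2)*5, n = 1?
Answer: 96276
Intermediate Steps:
T = 30 (T = 6*5 = 30)
r(U) = 3 - U³ (r(U) = 3 - U*U*U = 3 - U²*U = 3 - U³)
r(X(T, n))*(-452) = (3 - (5 + 1)³)*(-452) = (3 - 1*6³)*(-452) = (3 - 1*216)*(-452) = (3 - 216)*(-452) = -213*(-452) = 96276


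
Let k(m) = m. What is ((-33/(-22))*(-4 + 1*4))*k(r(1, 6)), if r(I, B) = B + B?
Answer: 0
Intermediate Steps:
r(I, B) = 2*B
((-33/(-22))*(-4 + 1*4))*k(r(1, 6)) = ((-33/(-22))*(-4 + 1*4))*(2*6) = ((-33*(-1/22))*(-4 + 4))*12 = ((3/2)*0)*12 = 0*12 = 0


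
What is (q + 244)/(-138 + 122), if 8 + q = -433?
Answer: 197/16 ≈ 12.313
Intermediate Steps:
q = -441 (q = -8 - 433 = -441)
(q + 244)/(-138 + 122) = (-441 + 244)/(-138 + 122) = -197/(-16) = -197*(-1/16) = 197/16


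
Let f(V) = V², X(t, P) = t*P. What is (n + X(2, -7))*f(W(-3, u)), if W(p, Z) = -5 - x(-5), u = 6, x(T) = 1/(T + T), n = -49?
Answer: -151263/100 ≈ -1512.6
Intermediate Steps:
x(T) = 1/(2*T)
W(p, Z) = -49/10 (W(p, Z) = -5 - 1/(2*(-5)) = -5 - (-1)/(2*5) = -5 - 1*(-⅒) = -5 + ⅒ = -49/10)
X(t, P) = P*t
(n + X(2, -7))*f(W(-3, u)) = (-49 - 7*2)*(-49/10)² = (-49 - 14)*(2401/100) = -63*2401/100 = -151263/100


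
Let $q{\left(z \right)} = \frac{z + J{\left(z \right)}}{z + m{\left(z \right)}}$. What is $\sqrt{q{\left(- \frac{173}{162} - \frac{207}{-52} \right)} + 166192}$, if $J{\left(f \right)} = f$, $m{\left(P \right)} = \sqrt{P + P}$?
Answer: $\frac{3 \sqrt{226559354 + 332384 \sqrt{318994}}}{\sqrt{12269 + 18 \sqrt{318994}}} \approx 407.67$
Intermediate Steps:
$m{\left(P \right)} = \sqrt{2} \sqrt{P}$ ($m{\left(P \right)} = \sqrt{2 P} = \sqrt{2} \sqrt{P}$)
$q{\left(z \right)} = \frac{2 z}{z + \sqrt{2} \sqrt{z}}$ ($q{\left(z \right)} = \frac{z + z}{z + \sqrt{2} \sqrt{z}} = \frac{2 z}{z + \sqrt{2} \sqrt{z}}$)
$\sqrt{q{\left(- \frac{173}{162} - \frac{207}{-52} \right)} + 166192} = \sqrt{\frac{2 \left(- \frac{173}{162} - \frac{207}{-52}\right)}{\left(- \frac{173}{162} - \frac{207}{-52}\right) + \sqrt{2} \sqrt{- \frac{173}{162} - \frac{207}{-52}}} + 166192} = \sqrt{\frac{2 \left(\left(-173\right) \frac{1}{162} - - \frac{207}{52}\right)}{\left(\left(-173\right) \frac{1}{162} - - \frac{207}{52}\right) + \sqrt{2} \sqrt{\left(-173\right) \frac{1}{162} - - \frac{207}{52}}} + 166192} = \sqrt{\frac{2 \left(- \frac{173}{162} + \frac{207}{52}\right)}{\left(- \frac{173}{162} + \frac{207}{52}\right) + \sqrt{2} \sqrt{- \frac{173}{162} + \frac{207}{52}}} + 166192} = \sqrt{2 \cdot \frac{12269}{4212} \frac{1}{\frac{12269}{4212} + \sqrt{2} \sqrt{\frac{12269}{4212}}} + 166192} = \sqrt{2 \cdot \frac{12269}{4212} \frac{1}{\frac{12269}{4212} + \sqrt{2} \frac{\sqrt{159497}}{234}} + 166192} = \sqrt{2 \cdot \frac{12269}{4212} \frac{1}{\frac{12269}{4212} + \frac{\sqrt{318994}}{234}} + 166192} = \sqrt{\frac{12269}{2106 \left(\frac{12269}{4212} + \frac{\sqrt{318994}}{234}\right)} + 166192} = \sqrt{166192 + \frac{12269}{2106 \left(\frac{12269}{4212} + \frac{\sqrt{318994}}{234}\right)}}$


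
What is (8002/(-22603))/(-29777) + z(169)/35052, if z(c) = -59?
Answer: -39429436225/23591732160612 ≈ -0.0016713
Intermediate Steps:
(8002/(-22603))/(-29777) + z(169)/35052 = (8002/(-22603))/(-29777) - 59/35052 = (8002*(-1/22603))*(-1/29777) - 59*1/35052 = -8002/22603*(-1/29777) - 59/35052 = 8002/673049531 - 59/35052 = -39429436225/23591732160612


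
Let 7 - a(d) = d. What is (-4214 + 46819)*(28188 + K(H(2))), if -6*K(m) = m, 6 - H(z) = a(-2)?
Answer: 2401942085/2 ≈ 1.2010e+9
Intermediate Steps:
a(d) = 7 - d
H(z) = -3 (H(z) = 6 - (7 - 1*(-2)) = 6 - (7 + 2) = 6 - 1*9 = 6 - 9 = -3)
K(m) = -m/6
(-4214 + 46819)*(28188 + K(H(2))) = (-4214 + 46819)*(28188 - ⅙*(-3)) = 42605*(28188 + ½) = 42605*(56377/2) = 2401942085/2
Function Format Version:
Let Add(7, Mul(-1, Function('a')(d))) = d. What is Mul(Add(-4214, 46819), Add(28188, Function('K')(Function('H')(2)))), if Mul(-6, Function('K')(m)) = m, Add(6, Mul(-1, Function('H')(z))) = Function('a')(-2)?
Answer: Rational(2401942085, 2) ≈ 1.2010e+9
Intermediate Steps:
Function('a')(d) = Add(7, Mul(-1, d))
Function('H')(z) = -3 (Function('H')(z) = Add(6, Mul(-1, Add(7, Mul(-1, -2)))) = Add(6, Mul(-1, Add(7, 2))) = Add(6, Mul(-1, 9)) = Add(6, -9) = -3)
Function('K')(m) = Mul(Rational(-1, 6), m)
Mul(Add(-4214, 46819), Add(28188, Function('K')(Function('H')(2)))) = Mul(Add(-4214, 46819), Add(28188, Mul(Rational(-1, 6), -3))) = Mul(42605, Add(28188, Rational(1, 2))) = Mul(42605, Rational(56377, 2)) = Rational(2401942085, 2)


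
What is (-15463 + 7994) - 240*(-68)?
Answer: 8851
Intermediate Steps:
(-15463 + 7994) - 240*(-68) = -7469 + 16320 = 8851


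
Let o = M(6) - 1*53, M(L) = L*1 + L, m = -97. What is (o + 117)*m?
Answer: -7372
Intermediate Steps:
M(L) = 2*L (M(L) = L + L = 2*L)
o = -41 (o = 2*6 - 1*53 = 12 - 53 = -41)
(o + 117)*m = (-41 + 117)*(-97) = 76*(-97) = -7372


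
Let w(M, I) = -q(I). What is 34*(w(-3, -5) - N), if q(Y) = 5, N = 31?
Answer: -1224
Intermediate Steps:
w(M, I) = -5 (w(M, I) = -1*5 = -5)
34*(w(-3, -5) - N) = 34*(-5 - 1*31) = 34*(-5 - 31) = 34*(-36) = -1224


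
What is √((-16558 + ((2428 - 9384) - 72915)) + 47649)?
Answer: 6*I*√1355 ≈ 220.86*I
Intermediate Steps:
√((-16558 + ((2428 - 9384) - 72915)) + 47649) = √((-16558 + (-6956 - 72915)) + 47649) = √((-16558 - 79871) + 47649) = √(-96429 + 47649) = √(-48780) = 6*I*√1355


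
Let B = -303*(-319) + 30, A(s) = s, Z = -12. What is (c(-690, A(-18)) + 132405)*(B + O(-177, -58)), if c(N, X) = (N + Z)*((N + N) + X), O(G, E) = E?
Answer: 107625476829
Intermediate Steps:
B = 96687 (B = 96657 + 30 = 96687)
c(N, X) = (-12 + N)*(X + 2*N) (c(N, X) = (N - 12)*((N + N) + X) = (-12 + N)*(2*N + X) = (-12 + N)*(X + 2*N))
(c(-690, A(-18)) + 132405)*(B + O(-177, -58)) = ((-24*(-690) - 12*(-18) + 2*(-690)² - 690*(-18)) + 132405)*(96687 - 58) = ((16560 + 216 + 2*476100 + 12420) + 132405)*96629 = ((16560 + 216 + 952200 + 12420) + 132405)*96629 = (981396 + 132405)*96629 = 1113801*96629 = 107625476829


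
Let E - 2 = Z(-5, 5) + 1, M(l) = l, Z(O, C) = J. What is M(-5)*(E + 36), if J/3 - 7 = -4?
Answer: -240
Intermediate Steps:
J = 9 (J = 21 + 3*(-4) = 21 - 12 = 9)
Z(O, C) = 9
E = 12 (E = 2 + (9 + 1) = 2 + 10 = 12)
M(-5)*(E + 36) = -5*(12 + 36) = -5*48 = -240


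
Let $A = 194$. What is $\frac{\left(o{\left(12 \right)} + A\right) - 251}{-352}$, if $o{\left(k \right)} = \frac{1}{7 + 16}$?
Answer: $\frac{655}{4048} \approx 0.16181$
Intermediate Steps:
$o{\left(k \right)} = \frac{1}{23}$
$\frac{\left(o{\left(12 \right)} + A\right) - 251}{-352} = \frac{\left(\frac{1}{23} + 194\right) - 251}{-352} = \left(\frac{4463}{23} - 251\right) \left(- \frac{1}{352}\right) = \left(- \frac{1310}{23}\right) \left(- \frac{1}{352}\right) = \frac{655}{4048}$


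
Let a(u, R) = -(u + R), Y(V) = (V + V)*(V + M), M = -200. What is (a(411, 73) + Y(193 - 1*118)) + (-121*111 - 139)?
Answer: -32804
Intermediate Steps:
Y(V) = 2*V*(-200 + V) (Y(V) = (V + V)*(V - 200) = (2*V)*(-200 + V) = 2*V*(-200 + V))
a(u, R) = -R - u (a(u, R) = -(R + u) = -R - u)
(a(411, 73) + Y(193 - 1*118)) + (-121*111 - 139) = ((-1*73 - 1*411) + 2*(193 - 1*118)*(-200 + (193 - 1*118))) + (-121*111 - 139) = ((-73 - 411) + 2*(193 - 118)*(-200 + (193 - 118))) + (-13431 - 139) = (-484 + 2*75*(-200 + 75)) - 13570 = (-484 + 2*75*(-125)) - 13570 = (-484 - 18750) - 13570 = -19234 - 13570 = -32804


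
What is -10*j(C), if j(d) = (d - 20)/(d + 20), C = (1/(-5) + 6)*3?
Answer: 130/187 ≈ 0.69519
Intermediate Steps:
C = 87/5 (C = (-⅕ + 6)*3 = (29/5)*3 = 87/5 ≈ 17.400)
j(d) = (-20 + d)/(20 + d)
-10*j(C) = -10*(-20 + 87/5)/(20 + 87/5) = -10*(-13)/(187/5*5) = -50*(-13)/(187*5) = -10*(-13/187) = 130/187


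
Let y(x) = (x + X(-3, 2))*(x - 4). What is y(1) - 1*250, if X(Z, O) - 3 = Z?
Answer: -253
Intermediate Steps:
X(Z, O) = 3 + Z
y(x) = x*(-4 + x) (y(x) = (x + (3 - 3))*(x - 4) = (x + 0)*(-4 + x) = x*(-4 + x))
y(1) - 1*250 = 1*(-4 + 1) - 1*250 = 1*(-3) - 250 = -3 - 250 = -253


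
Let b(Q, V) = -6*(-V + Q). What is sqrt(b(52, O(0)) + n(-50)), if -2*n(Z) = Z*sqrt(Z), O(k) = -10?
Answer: sqrt(-372 + 125*I*sqrt(2)) ≈ 4.4647 + 19.797*I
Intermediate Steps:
n(Z) = -Z**(3/2)/2 (n(Z) = -Z*sqrt(Z)/2 = -Z**(3/2)/2)
b(Q, V) = -6*Q + 6*V (b(Q, V) = -6*(Q - V) = -6*Q + 6*V)
sqrt(b(52, O(0)) + n(-50)) = sqrt((-6*52 + 6*(-10)) - (-125)*I*sqrt(2)) = sqrt((-312 - 60) - (-125)*I*sqrt(2)) = sqrt(-372 + 125*I*sqrt(2))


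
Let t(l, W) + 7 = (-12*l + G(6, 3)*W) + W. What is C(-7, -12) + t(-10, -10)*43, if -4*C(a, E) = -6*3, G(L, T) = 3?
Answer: 6287/2 ≈ 3143.5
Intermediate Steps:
C(a, E) = 9/2 (C(a, E) = -(-3)*3/2 = -¼*(-18) = 9/2)
t(l, W) = -7 - 12*l + 4*W (t(l, W) = -7 + ((-12*l + 3*W) + W) = -7 + (-12*l + 4*W) = -7 - 12*l + 4*W)
C(-7, -12) + t(-10, -10)*43 = 9/2 + (-7 - 12*(-10) + 4*(-10))*43 = 9/2 + (-7 + 120 - 40)*43 = 9/2 + 73*43 = 9/2 + 3139 = 6287/2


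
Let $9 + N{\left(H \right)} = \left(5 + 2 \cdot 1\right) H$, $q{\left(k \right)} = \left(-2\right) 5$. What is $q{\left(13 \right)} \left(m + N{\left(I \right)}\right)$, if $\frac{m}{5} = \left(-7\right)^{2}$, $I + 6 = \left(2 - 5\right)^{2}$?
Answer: $-2570$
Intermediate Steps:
$q{\left(k \right)} = -10$
$I = 3$ ($I = -6 + \left(2 - 5\right)^{2} = -6 + \left(-3\right)^{2} = -6 + 9 = 3$)
$m = 245$ ($m = 5 \left(-7\right)^{2} = 5 \cdot 49 = 245$)
$N{\left(H \right)} = -9 + 7 H$ ($N{\left(H \right)} = -9 + \left(5 + 2 \cdot 1\right) H = -9 + \left(5 + 2\right) H = -9 + 7 H$)
$q{\left(13 \right)} \left(m + N{\left(I \right)}\right) = - 10 \left(245 + \left(-9 + 7 \cdot 3\right)\right) = - 10 \left(245 + \left(-9 + 21\right)\right) = - 10 \left(245 + 12\right) = \left(-10\right) 257 = -2570$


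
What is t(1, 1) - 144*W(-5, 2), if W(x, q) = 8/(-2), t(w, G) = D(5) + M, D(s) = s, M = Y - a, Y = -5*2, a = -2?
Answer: 573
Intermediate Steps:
Y = -10
M = -8 (M = -10 - 1*(-2) = -10 + 2 = -8)
t(w, G) = -3 (t(w, G) = 5 - 8 = -3)
W(x, q) = -4 (W(x, q) = 8*(-1/2) = -4)
t(1, 1) - 144*W(-5, 2) = -3 - 144*(-4) = -3 + 576 = 573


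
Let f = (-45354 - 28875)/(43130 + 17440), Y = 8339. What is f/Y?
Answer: -24743/168364410 ≈ -0.00014696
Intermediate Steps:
f = -24743/20190 (f = -74229/60570 = -74229*1/60570 = -24743/20190 ≈ -1.2255)
f/Y = -24743/20190/8339 = -24743/20190*1/8339 = -24743/168364410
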